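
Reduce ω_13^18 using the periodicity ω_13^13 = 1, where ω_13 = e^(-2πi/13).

Since ω_13^13 = 1, powers reduce modulo 13.
18 mod 13 = 5
So ω_13^18 = ω_13^5 = e^(-2πi·5/13)

ω_13^18 = ω_13^5 = -0.7485-0.6631i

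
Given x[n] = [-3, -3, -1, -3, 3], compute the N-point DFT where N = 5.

X[k] = Σ(n=0 to 4) x[n] · ω_5^(nk)
where ω_5 = e^(-2πi/5)

Computing each X[k]:
X[0] = -7
X[1] = 0.2361+4.5308i
X[2] = -4.2361+5.4288i
X[3] = -4.2361-5.4288i
X[4] = 0.2361-4.5308i

X = [-7, 0.2361+4.5308i, -4.2361+5.4288i, -4.2361-5.4288i, 0.2361-4.5308i]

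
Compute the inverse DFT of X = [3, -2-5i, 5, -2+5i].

x[n] = (1/4) Σ(k=0 to 3) X[k] · e^(2πikn/4)

Computing each x[n]:
x[0] = 1
x[1] = 2
x[2] = 3
x[3] = -3

x = [1, 2, 3, -3]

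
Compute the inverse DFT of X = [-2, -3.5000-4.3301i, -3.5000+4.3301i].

x[n] = (1/3) Σ(k=0 to 2) X[k] · e^(2πikn/3)

Computing each x[n]:
x[0] = -3
x[1] = 3
x[2] = -2

x = [-3, 3, -2]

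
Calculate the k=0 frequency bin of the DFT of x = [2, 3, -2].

X[0] = Σ(n=0 to 2) x[n] · ω_3^0 = Σ x[n]
= (2) + (3) + (-2)

X[0] = 3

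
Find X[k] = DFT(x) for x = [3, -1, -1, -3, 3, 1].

X[k] = Σ(n=0 to 5) x[n] · ω_6^(nk)
where ω_6 = e^(-2πi/6)

Computing each X[k]:
X[0] = 2
X[1] = 5.0000+5.1962i
X[2] = -1.0000-1.7321i
X[3] = 8
X[4] = -1.0000+1.7321i
X[5] = 5.0000-5.1962i

X = [2, 5.0000+5.1962i, -1.0000-1.7321i, 8, -1.0000+1.7321i, 5.0000-5.1962i]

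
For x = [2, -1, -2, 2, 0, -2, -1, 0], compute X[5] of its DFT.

X[5] = Σ(n=0 to 7) x[n] · ω_8^(5n) where ω_8 = e^(-2πi/8)
= (2)·ω_8^0 + (-1)·ω_8^5 + (-2)·ω_8^10 + (2)·ω_8^15 + (0)·ω_8^20 + (-2)·ω_8^25 + (-1)·ω_8^30 + (0)·ω_8^35

X[5] = 2.7071+3.1213i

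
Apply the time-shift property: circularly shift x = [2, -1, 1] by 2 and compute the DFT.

Time shift by 2: X_shifted[k] = ω_3^(2k) · X[k]
Shifted x = [-1, 1, 2]

DFT(x[n-2]) = [2, -2.5000+0.8660i, -2.5000-0.8660i]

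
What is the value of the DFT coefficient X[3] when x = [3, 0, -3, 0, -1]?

X[3] = Σ(n=0 to 4) x[n] · ω_5^(3n) where ω_5 = e^(-2πi/5)
= (3)·ω_5^0 + (0)·ω_5^3 + (-3)·ω_5^6 + (0)·ω_5^9 + (-1)·ω_5^12

X[3] = 2.8820+3.4410i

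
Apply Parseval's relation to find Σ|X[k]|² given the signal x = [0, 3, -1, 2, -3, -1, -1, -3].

Parseval: Σ|x[n]|² = (1/N)Σ|X[k]|², so Σ|X[k]|² = N·Σ|x[n]|² = 8·34.0000

Σ|X[k]|² = N·Σ|x[n]|² = 8·34.0000 = 272.0000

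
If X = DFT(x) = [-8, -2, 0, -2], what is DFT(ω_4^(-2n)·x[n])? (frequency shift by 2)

Modulation property: DFT(ω_4^(-2n)·x[n]) = X[(k-2) mod 4], so circularly shift X by 2 positions.

X[k-2] = [0, -2, -8, -2]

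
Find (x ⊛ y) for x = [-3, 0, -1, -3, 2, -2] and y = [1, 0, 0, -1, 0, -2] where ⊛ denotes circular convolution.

(x ⊛ y)[n] = Σ(m=0 to 5) x[m] · y[(n-m) mod 6]

Computing each output sample:
(x ⊛ y)[0] = 0
(x ⊛ y)[1] = 0
(x ⊛ y)[2] = 7
(x ⊛ y)[3] = -4
(x ⊛ y)[4] = 6
(x ⊛ y)[5] = 5

x ⊛ y = [0, 0, 7, -4, 6, 5]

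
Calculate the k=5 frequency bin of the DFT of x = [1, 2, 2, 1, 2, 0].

X[5] = Σ(n=0 to 5) x[n] · ω_6^(5n) where ω_6 = e^(-2πi/6)
= (1)·ω_6^0 + (2)·ω_6^5 + (2)·ω_6^10 + (1)·ω_6^15 + (2)·ω_6^20 + (0)·ω_6^25

X[5] = -1.0000+1.7321i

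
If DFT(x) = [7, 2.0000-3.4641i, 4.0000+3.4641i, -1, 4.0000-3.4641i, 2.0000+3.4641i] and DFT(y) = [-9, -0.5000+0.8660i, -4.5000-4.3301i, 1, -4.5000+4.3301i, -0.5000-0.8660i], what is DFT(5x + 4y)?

By linearity: DFT(5x + 4y) = 5·DFT(x) + 4·DFT(y)
= 5·[7, 2.0000-3.4641i, 4.0000+3.4641i, -1, 4.0000-3.4641i, 2.0000+3.4641i] + 4·[-9, -0.5000+0.8660i, -4.5000-4.3301i, 1, -4.5000+4.3301i, -0.5000-0.8660i]

Computing element-wise:
Z[0] = 5·(7) + 4·(-9) = -1
Z[1] = 5·(2.0000-3.4641i) + 4·(-0.5000+0.8660i) = 8.0000-13.8565i
Z[2] = 5·(4.0000+3.4641i) + 4·(-4.5000-4.3301i) = 2.0000+0.0001i
Z[3] = 5·(-1) + 4·(1) = -1
Z[4] = 5·(4.0000-3.4641i) + 4·(-4.5000+4.3301i) = 2.0000-0.0001i
Z[5] = 5·(2.0000+3.4641i) + 4·(-0.5000-0.8660i) = 8.0000+13.8565i

DFT(5x + 4y) = 5·X + 4·Y = [-1, 8.0000-13.8565i, 2.0000+0.0001i, -1, 2.0000-0.0001i, 8.0000+13.8565i]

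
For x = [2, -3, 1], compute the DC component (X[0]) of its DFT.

X[0] = Σ(n=0 to 2) x[n] · ω_3^0 = Σ x[n]
= (2) + (-3) + (1)

X[0] = 0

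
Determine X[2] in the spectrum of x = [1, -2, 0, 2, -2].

X[2] = Σ(n=0 to 4) x[n] · ω_5^(2n) where ω_5 = e^(-2πi/5)
= (1)·ω_5^0 + (-2)·ω_5^2 + (0)·ω_5^4 + (2)·ω_5^6 + (-2)·ω_5^8

X[2] = 4.8541-1.9021i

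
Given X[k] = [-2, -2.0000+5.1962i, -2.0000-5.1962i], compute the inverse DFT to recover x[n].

x[n] = (1/3) Σ(k=0 to 2) X[k] · e^(2πikn/3)

Computing each x[n]:
x[0] = -2
x[1] = -3
x[2] = 3

x = [-2, -3, 3]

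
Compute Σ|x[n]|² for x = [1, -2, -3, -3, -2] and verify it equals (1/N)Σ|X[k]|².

Time domain:
Σ|x[n]|² = |1|² + |-2|² + |-3|² + |-3|² + |-2|² = 27.0000

Frequency domain:
(1/5)Σ|X[k]|² = (1/5)(|-9|² + |4.6180|² + |2.3820|² + |2.3820|² + |4.6180|²) = (1/5)·135.0000 = 27.0000

Both sides agree, confirming Parseval's theorem.

Σ|x[n]|² = (1/N)Σ|X[k]|² = 27.0000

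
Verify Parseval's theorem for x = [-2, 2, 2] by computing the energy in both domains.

Time domain:
Σ|x[n]|² = |-2|² + |2|² + |2|² = 12.0000

Frequency domain:
(1/3)Σ|X[k]|² = (1/3)(|2|² + |-4|² + |-4|²) = (1/3)·36.0000 = 12.0000

Both sides agree, confirming Parseval's theorem.

Σ|x[n]|² = (1/N)Σ|X[k]|² = 12.0000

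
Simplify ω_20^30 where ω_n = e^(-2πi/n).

Since ω_20^20 = 1, powers reduce modulo 20.
30 mod 20 = 10
So ω_20^30 = ω_20^10 = e^(-2πi·10/20)

ω_20^30 = ω_20^10 = -1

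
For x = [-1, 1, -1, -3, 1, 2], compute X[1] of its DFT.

X[1] = Σ(n=0 to 5) x[n] · ω_6^(1n) where ω_6 = e^(-2πi/6)
= (-1)·ω_6^0 + (1)·ω_6^1 + (-1)·ω_6^2 + (-3)·ω_6^3 + (1)·ω_6^4 + (2)·ω_6^5

X[1] = 3.5000+2.5981i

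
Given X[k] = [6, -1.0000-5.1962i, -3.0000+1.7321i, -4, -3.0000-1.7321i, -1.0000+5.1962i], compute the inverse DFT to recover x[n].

x[n] = (1/6) Σ(k=0 to 5) X[k] · e^(2πikn/6)

Computing each x[n]:
x[0] = -1
x[1] = 3
x[2] = 3
x[3] = 1
x[4] = -1
x[5] = 1

x = [-1, 3, 3, 1, -1, 1]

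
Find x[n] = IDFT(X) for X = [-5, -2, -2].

x[n] = (1/3) Σ(k=0 to 2) X[k] · e^(2πikn/3)

Computing each x[n]:
x[0] = -3
x[1] = -1
x[2] = -1

x = [-3, -1, -1]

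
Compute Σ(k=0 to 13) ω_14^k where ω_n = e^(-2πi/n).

Sum of all nth roots of unity equals 0 for n > 1 (geometric series with r ≠ 1).

0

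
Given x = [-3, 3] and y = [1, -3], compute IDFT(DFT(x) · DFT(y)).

(x ⊛ y)[n] = Σ(m=0 to 1) x[m] · y[(n-m) mod 2]

Computing each output sample:
(x ⊛ y)[0] = -12
(x ⊛ y)[1] = 12

x ⊛ y = [-12, 12]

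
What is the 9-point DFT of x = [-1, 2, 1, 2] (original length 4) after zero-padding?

Original 4-point DFT: [4, -2, -4, -2]
Zero-padded 9-point DFT provides frequency interpolation.

DFT_9([x, 0, ...]) = [4, -0.2943-4.0024i, -2.5924-0.5796i, -0.5000-0.8660i, -3.1133-1.7733i, -3.1133+1.7733i, -0.5000+0.8660i, -2.5924+0.5796i, -0.2943+4.0024i]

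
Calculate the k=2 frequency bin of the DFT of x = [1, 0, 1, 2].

X[2] = Σ(n=0 to 3) x[n] · ω_4^(2n) where ω_4 = e^(-2πi/4)
= (1)·ω_4^0 + (0)·ω_4^2 + (1)·ω_4^4 + (2)·ω_4^6

X[2] = 0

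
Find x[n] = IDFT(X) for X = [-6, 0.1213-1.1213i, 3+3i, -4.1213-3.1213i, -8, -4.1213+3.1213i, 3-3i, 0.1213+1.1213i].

x[n] = (1/8) Σ(k=0 to 7) X[k] · e^(2πikn/8)

Computing each x[n]:
x[0] = -2
x[1] = 1
x[2] = -3
x[3] = 1
x[4] = 0
x[5] = -2
x[6] = -2
x[7] = 1

x = [-2, 1, -3, 1, 0, -2, -2, 1]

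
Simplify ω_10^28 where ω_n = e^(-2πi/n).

Since ω_10^10 = 1, powers reduce modulo 10.
28 mod 10 = 8
So ω_10^28 = ω_10^8 = e^(-2πi·8/10)

ω_10^28 = ω_10^8 = 0.3090+0.9511i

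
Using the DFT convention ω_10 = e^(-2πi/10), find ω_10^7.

ω_10^7 = e^(-2πi·7/10)
= cos(-2π·7/10) + i·sin(-2π·7/10)
= cos(-14π/10) + i·sin(-14π/10)

ω_10^7 = cos(-14π/10) + i·sin(-14π/10) = -0.3090+0.9511i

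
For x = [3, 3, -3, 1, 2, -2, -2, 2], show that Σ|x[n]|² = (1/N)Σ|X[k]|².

Time domain:
Σ|x[n]|² = |3|² + |3|² + |-3|² + |1|² + |2|² + |-2|² + |-2|² + |2|² = 44.0000

Frequency domain:
(1/8)Σ|X[k]|² = (1/8)(|4|² + |5.2426-1.8284i|² + |10+2i|² + |-3.2426-3.8284i|² + |-4|² + |-3.2426+3.8284i|² + |10-2i|² + |5.2426+1.8284i|²) = (1/8)·352.0000 = 44.0000

Both sides agree, confirming Parseval's theorem.

Σ|x[n]|² = (1/N)Σ|X[k]|² = 44.0000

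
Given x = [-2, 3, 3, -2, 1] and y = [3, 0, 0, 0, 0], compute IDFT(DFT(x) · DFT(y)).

(x ⊛ y)[n] = Σ(m=0 to 4) x[m] · y[(n-m) mod 5]

Computing each output sample:
(x ⊛ y)[0] = -6
(x ⊛ y)[1] = 9
(x ⊛ y)[2] = 9
(x ⊛ y)[3] = -6
(x ⊛ y)[4] = 3

x ⊛ y = [-6, 9, 9, -6, 3]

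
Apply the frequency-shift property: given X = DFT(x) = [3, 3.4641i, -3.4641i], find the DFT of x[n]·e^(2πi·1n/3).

Modulation property: DFT(ω_3^(-1n)·x[n]) = X[(k-1) mod 3], so circularly shift X by 1 positions.

X[k-1] = [-3.4641i, 3, 3.4641i]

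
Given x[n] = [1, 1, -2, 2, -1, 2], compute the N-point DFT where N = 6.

X[k] = Σ(n=0 to 5) x[n] · ω_6^(nk)
where ω_6 = e^(-2πi/6)

Computing each X[k]:
X[0] = 3
X[1] = 2.0000+1.7321i
X[2] = 3
X[3] = -7
X[4] = 3
X[5] = 2.0000-1.7321i

X = [3, 2.0000+1.7321i, 3, -7, 3, 2.0000-1.7321i]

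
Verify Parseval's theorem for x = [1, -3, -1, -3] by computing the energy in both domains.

Time domain:
Σ|x[n]|² = |1|² + |-3|² + |-1|² + |-3|² = 20.0000

Frequency domain:
(1/4)Σ|X[k]|² = (1/4)(|-6|² + |2|² + |6|² + |2|²) = (1/4)·80.0000 = 20.0000

Both sides agree, confirming Parseval's theorem.

Σ|x[n]|² = (1/N)Σ|X[k]|² = 20.0000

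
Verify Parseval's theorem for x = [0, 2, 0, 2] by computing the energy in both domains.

Time domain:
Σ|x[n]|² = |0|² + |2|² + |0|² + |2|² = 8.0000

Frequency domain:
(1/4)Σ|X[k]|² = (1/4)(|4|² + |0|² + |-4|² + |0|²) = (1/4)·32.0000 = 8.0000

Both sides agree, confirming Parseval's theorem.

Σ|x[n]|² = (1/N)Σ|X[k]|² = 8.0000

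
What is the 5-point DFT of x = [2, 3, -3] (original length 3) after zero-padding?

Original 3-point DFT: [2, 2.0000-5.1962i, 2.0000+5.1962i]
Zero-padded 5-point DFT provides frequency interpolation.

DFT_5([x, 0, ...]) = [2, 5.3541-1.0898i, -1.3541-4.6165i, -1.3541+4.6165i, 5.3541+1.0898i]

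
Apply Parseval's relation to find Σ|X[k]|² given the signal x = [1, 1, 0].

Parseval: Σ|x[n]|² = (1/N)Σ|X[k]|², so Σ|X[k]|² = N·Σ|x[n]|² = 3·2.0000

Σ|X[k]|² = N·Σ|x[n]|² = 3·2.0000 = 6.0000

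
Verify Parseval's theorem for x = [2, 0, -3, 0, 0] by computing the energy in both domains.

Time domain:
Σ|x[n]|² = |2|² + |0|² + |-3|² + |0|² + |0|² = 13.0000

Frequency domain:
(1/5)Σ|X[k]|² = (1/5)(|-1|² + |4.4271+1.7634i|² + |1.0729-2.8532i|² + |1.0729+2.8532i|² + |4.4271-1.7634i|²) = (1/5)·65.0000 = 13.0000

Both sides agree, confirming Parseval's theorem.

Σ|x[n]|² = (1/N)Σ|X[k]|² = 13.0000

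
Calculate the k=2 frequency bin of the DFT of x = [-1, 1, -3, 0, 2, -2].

X[2] = Σ(n=0 to 5) x[n] · ω_6^(2n) where ω_6 = e^(-2πi/6)
= (-1)·ω_6^0 + (1)·ω_6^2 + (-3)·ω_6^4 + (0)·ω_6^6 + (2)·ω_6^8 + (-2)·ω_6^10

X[2] = -6.9282i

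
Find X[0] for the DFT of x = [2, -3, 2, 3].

X[0] = Σ(n=0 to 3) x[n] · ω_4^0 = Σ x[n]
= (2) + (-3) + (2) + (3)

X[0] = 4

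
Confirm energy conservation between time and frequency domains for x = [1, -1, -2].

Time domain:
Σ|x[n]|² = |1|² + |-1|² + |-2|² = 6.0000

Frequency domain:
(1/3)Σ|X[k]|² = (1/3)(|-2|² + |2.5000-0.8660i|² + |2.5000+0.8660i|²) = (1/3)·18.0000 = 6.0000

Both sides agree, confirming Parseval's theorem.

Σ|x[n]|² = (1/N)Σ|X[k]|² = 6.0000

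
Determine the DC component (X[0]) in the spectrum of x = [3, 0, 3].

X[0] = Σ(n=0 to 2) x[n] · ω_3^0 = Σ x[n]
= (3) + (0) + (3)

X[0] = 6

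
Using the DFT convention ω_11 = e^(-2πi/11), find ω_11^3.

ω_11^3 = e^(-2πi·3/11)
= cos(-2π·3/11) + i·sin(-2π·3/11)
= cos(-6π/11) + i·sin(-6π/11)

ω_11^3 = cos(-6π/11) + i·sin(-6π/11) = -0.1423-0.9898i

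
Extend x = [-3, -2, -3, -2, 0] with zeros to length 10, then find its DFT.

Original 5-point DFT: [-10, 0.4271+2.4899i, -2.9271+0.2245i, -2.9271-0.2245i, 0.4271-2.4899i]
Zero-padded 10-point DFT provides frequency interpolation.

DFT_10([x, 0, ...]) = [-10, -4.9271+5.9309i, 0.4271+2.4899i, -1.5729-1.0368i, -2.9271+0.2245i, -2, -2.9271-0.2245i, -1.5729+1.0368i, 0.4271-2.4899i, -4.9271-5.9309i]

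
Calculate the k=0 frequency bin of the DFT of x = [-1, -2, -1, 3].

X[0] = Σ(n=0 to 3) x[n] · ω_4^0 = Σ x[n]
= (-1) + (-2) + (-1) + (3)

X[0] = -1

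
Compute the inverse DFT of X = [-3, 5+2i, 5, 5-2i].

x[n] = (1/4) Σ(k=0 to 3) X[k] · e^(2πikn/4)

Computing each x[n]:
x[0] = 3
x[1] = -3
x[2] = -2
x[3] = -1

x = [3, -3, -2, -1]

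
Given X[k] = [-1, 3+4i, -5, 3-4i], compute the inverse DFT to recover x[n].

x[n] = (1/4) Σ(k=0 to 3) X[k] · e^(2πikn/4)

Computing each x[n]:
x[0] = 0
x[1] = -1
x[2] = -3
x[3] = 3

x = [0, -1, -3, 3]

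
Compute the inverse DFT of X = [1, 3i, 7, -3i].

x[n] = (1/4) Σ(k=0 to 3) X[k] · e^(2πikn/4)

Computing each x[n]:
x[0] = 2
x[1] = -3
x[2] = 2
x[3] = 0

x = [2, -3, 2, 0]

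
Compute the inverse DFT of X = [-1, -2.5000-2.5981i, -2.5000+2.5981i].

x[n] = (1/3) Σ(k=0 to 2) X[k] · e^(2πikn/3)

Computing each x[n]:
x[0] = -2
x[1] = 2
x[2] = -1

x = [-2, 2, -1]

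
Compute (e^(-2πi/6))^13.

Since ω_6^6 = 1, powers reduce modulo 6.
13 mod 6 = 1
So ω_6^13 = ω_6^1 = e^(-2πi·1/6)

ω_6^13 = ω_6^1 = 0.5000-0.8660i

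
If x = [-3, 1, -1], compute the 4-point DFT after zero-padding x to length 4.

Original 3-point DFT: [-3, -3.0000-1.7321i, -3.0000+1.7321i]
Zero-padded 4-point DFT provides frequency interpolation.

DFT_4([x, 0, ...]) = [-3, -2-1i, -5, -2+1i]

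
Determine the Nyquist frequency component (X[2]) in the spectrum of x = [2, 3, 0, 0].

X[2] = Σ(n=0 to 3) x[n] · ω_4^(2n) where ω_4 = e^(-2πi/4)
= (2)·ω_4^0 + (3)·ω_4^2 + (0)·ω_4^4 + (0)·ω_4^6

X[2] = -1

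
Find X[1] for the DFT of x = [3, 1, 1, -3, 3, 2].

X[1] = Σ(n=0 to 5) x[n] · ω_6^(1n) where ω_6 = e^(-2πi/6)
= (3)·ω_6^0 + (1)·ω_6^1 + (1)·ω_6^2 + (-3)·ω_6^3 + (3)·ω_6^4 + (2)·ω_6^5

X[1] = 5.5000+2.5981i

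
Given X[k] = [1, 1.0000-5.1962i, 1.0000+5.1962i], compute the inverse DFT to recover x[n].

x[n] = (1/3) Σ(k=0 to 2) X[k] · e^(2πikn/3)

Computing each x[n]:
x[0] = 1
x[1] = 3
x[2] = -3

x = [1, 3, -3]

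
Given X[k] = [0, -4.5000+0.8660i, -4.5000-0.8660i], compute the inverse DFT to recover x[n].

x[n] = (1/3) Σ(k=0 to 2) X[k] · e^(2πikn/3)

Computing each x[n]:
x[0] = -3
x[1] = 1
x[2] = 2

x = [-3, 1, 2]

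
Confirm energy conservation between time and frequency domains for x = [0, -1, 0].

Time domain:
Σ|x[n]|² = |0|² + |-1|² + |0|² = 1.0000

Frequency domain:
(1/3)Σ|X[k]|² = (1/3)(|-1|² + |0.5000+0.8660i|² + |0.5000-0.8660i|²) = (1/3)·3.0000 = 1.0000

Both sides agree, confirming Parseval's theorem.

Σ|x[n]|² = (1/N)Σ|X[k]|² = 1.0000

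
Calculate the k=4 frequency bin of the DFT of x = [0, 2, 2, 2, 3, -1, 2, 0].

X[4] = Σ(n=0 to 7) x[n] · ω_8^(4n) where ω_8 = e^(-2πi/8)
= (0)·ω_8^0 + (2)·ω_8^4 + (2)·ω_8^8 + (2)·ω_8^12 + (3)·ω_8^16 + (-1)·ω_8^20 + (2)·ω_8^24 + (0)·ω_8^28

X[4] = 4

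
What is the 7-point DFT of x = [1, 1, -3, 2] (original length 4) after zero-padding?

Original 4-point DFT: [1, 4+1i, -5, 4-1i]
Zero-padded 7-point DFT provides frequency interpolation.

DFT_7([x, 0, ...]) = [1, 0.4891+1.2752i, 4.7274-0.7129i, -2.2165-4.7292i, -2.2165+4.7292i, 4.7274+0.7129i, 0.4891-1.2752i]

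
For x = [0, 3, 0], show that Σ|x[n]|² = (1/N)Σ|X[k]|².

Time domain:
Σ|x[n]|² = |0|² + |3|² + |0|² = 9.0000

Frequency domain:
(1/3)Σ|X[k]|² = (1/3)(|3|² + |-1.5000-2.5981i|² + |-1.5000+2.5981i|²) = (1/3)·27.0000 = 9.0000

Both sides agree, confirming Parseval's theorem.

Σ|x[n]|² = (1/N)Σ|X[k]|² = 9.0000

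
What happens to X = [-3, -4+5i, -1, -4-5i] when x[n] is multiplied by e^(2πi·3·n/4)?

Modulation property: DFT(ω_4^(-3n)·x[n]) = X[(k-3) mod 4], so circularly shift X by 3 positions.

X[k-3] = [-4+5i, -1, -4-5i, -3]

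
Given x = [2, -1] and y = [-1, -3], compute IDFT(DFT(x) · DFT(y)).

(x ⊛ y)[n] = Σ(m=0 to 1) x[m] · y[(n-m) mod 2]

Computing each output sample:
(x ⊛ y)[0] = 1
(x ⊛ y)[1] = -5

x ⊛ y = [1, -5]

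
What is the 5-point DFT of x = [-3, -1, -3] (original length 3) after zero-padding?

Original 3-point DFT: [-7, -1.0000-1.7321i, -1.0000+1.7321i]
Zero-padded 5-point DFT provides frequency interpolation.

DFT_5([x, 0, ...]) = [-7, -0.8820+2.7144i, -3.1180-2.2654i, -3.1180+2.2654i, -0.8820-2.7144i]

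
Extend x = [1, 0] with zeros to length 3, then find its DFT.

Original 2-point DFT: [1, 1]
Zero-padded 3-point DFT provides frequency interpolation.

DFT_3([x, 0, ...]) = [1, 1, 1]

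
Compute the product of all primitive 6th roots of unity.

The primitive 6th roots of unity are ω_6^k for k coprime to 6: k ∈ {1, 5}
Their product equals the constant term of the cyclotomic polynomial Φ_6(x) up to sign.
For n ≥ 3, the product of all primitive nth roots of unity is 1. (For n=1 it is 1; for n=2 it is -1.)

1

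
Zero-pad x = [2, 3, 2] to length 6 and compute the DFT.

Original 3-point DFT: [7, -0.5000-0.8660i, -0.5000+0.8660i]
Zero-padded 6-point DFT provides frequency interpolation.

DFT_6([x, 0, ...]) = [7, 2.5000-4.3301i, -0.5000-0.8660i, 1, -0.5000+0.8660i, 2.5000+4.3301i]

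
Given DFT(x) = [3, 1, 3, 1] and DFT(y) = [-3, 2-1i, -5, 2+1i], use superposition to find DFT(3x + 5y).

By linearity: DFT(3x + 5y) = 3·DFT(x) + 5·DFT(y)
= 3·[3, 1, 3, 1] + 5·[-3, 2-1i, -5, 2+1i]

Computing element-wise:
Z[0] = 3·(3) + 5·(-3) = -6
Z[1] = 3·(1) + 5·(2-1i) = 13-5i
Z[2] = 3·(3) + 5·(-5) = -16
Z[3] = 3·(1) + 5·(2+1i) = 13+5i

DFT(3x + 5y) = 3·X + 5·Y = [-6, 13-5i, -16, 13+5i]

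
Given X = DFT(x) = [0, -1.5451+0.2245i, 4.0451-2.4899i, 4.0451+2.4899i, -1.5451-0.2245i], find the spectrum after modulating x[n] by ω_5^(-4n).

Modulation property: DFT(ω_5^(-4n)·x[n]) = X[(k-4) mod 5], so circularly shift X by 4 positions.

X[k-4] = [-1.5451+0.2245i, 4.0451-2.4899i, 4.0451+2.4899i, -1.5451-0.2245i, 0]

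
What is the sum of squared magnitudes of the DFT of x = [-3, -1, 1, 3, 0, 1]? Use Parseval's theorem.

Parseval: Σ|x[n]|² = (1/N)Σ|X[k]|², so Σ|X[k]|² = N·Σ|x[n]|² = 6·21.0000

Σ|X[k]|² = N·Σ|x[n]|² = 6·21.0000 = 126.0000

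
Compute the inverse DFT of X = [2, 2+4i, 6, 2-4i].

x[n] = (1/4) Σ(k=0 to 3) X[k] · e^(2πikn/4)

Computing each x[n]:
x[0] = 3
x[1] = -3
x[2] = 1
x[3] = 1

x = [3, -3, 1, 1]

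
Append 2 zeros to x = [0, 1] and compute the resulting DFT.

Original 2-point DFT: [1, -1]
Zero-padded 4-point DFT provides frequency interpolation.

DFT_4([x, 0, ...]) = [1, -1i, -1, 1i]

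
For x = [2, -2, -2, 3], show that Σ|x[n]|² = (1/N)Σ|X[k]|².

Time domain:
Σ|x[n]|² = |2|² + |-2|² + |-2|² + |3|² = 21.0000

Frequency domain:
(1/4)Σ|X[k]|² = (1/4)(|1|² + |4+5i|² + |-1|² + |4-5i|²) = (1/4)·84.0000 = 21.0000

Both sides agree, confirming Parseval's theorem.

Σ|x[n]|² = (1/N)Σ|X[k]|² = 21.0000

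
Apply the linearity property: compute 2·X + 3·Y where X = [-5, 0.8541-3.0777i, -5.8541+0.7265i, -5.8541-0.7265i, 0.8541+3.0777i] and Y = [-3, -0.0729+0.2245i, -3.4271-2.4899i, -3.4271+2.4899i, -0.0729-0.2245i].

By linearity: DFT(2x + 3y) = 2·DFT(x) + 3·DFT(y)
= 2·[-5, 0.8541-3.0777i, -5.8541+0.7265i, -5.8541-0.7265i, 0.8541+3.0777i] + 3·[-3, -0.0729+0.2245i, -3.4271-2.4899i, -3.4271+2.4899i, -0.0729-0.2245i]

Computing element-wise:
Z[0] = 2·(-5) + 3·(-3) = -19
Z[1] = 2·(0.8541-3.0777i) + 3·(-0.0729+0.2245i) = 1.4895-5.4819i
Z[2] = 2·(-5.8541+0.7265i) + 3·(-3.4271-2.4899i) = -21.9895-6.0167i
Z[3] = 2·(-5.8541-0.7265i) + 3·(-3.4271+2.4899i) = -21.9895+6.0167i
Z[4] = 2·(0.8541+3.0777i) + 3·(-0.0729-0.2245i) = 1.4895+5.4819i

DFT(2x + 3y) = 2·X + 3·Y = [-19, 1.4895-5.4819i, -21.9895-6.0167i, -21.9895+6.0167i, 1.4895+5.4819i]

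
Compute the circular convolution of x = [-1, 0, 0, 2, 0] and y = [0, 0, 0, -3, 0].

(x ⊛ y)[n] = Σ(m=0 to 4) x[m] · y[(n-m) mod 5]

Computing each output sample:
(x ⊛ y)[0] = 0
(x ⊛ y)[1] = -6
(x ⊛ y)[2] = 0
(x ⊛ y)[3] = 3
(x ⊛ y)[4] = 0

x ⊛ y = [0, -6, 0, 3, 0]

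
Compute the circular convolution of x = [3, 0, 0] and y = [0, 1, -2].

(x ⊛ y)[n] = Σ(m=0 to 2) x[m] · y[(n-m) mod 3]

Computing each output sample:
(x ⊛ y)[0] = 0
(x ⊛ y)[1] = 3
(x ⊛ y)[2] = -6

x ⊛ y = [0, 3, -6]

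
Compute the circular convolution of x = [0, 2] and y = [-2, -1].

(x ⊛ y)[n] = Σ(m=0 to 1) x[m] · y[(n-m) mod 2]

Computing each output sample:
(x ⊛ y)[0] = -2
(x ⊛ y)[1] = -4

x ⊛ y = [-2, -4]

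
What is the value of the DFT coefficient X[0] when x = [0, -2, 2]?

X[0] = Σ(n=0 to 2) x[n] · ω_3^0 = Σ x[n]
= (0) + (-2) + (2)

X[0] = 0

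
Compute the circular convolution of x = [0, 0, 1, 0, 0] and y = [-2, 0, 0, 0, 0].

(x ⊛ y)[n] = Σ(m=0 to 4) x[m] · y[(n-m) mod 5]

Computing each output sample:
(x ⊛ y)[0] = 0
(x ⊛ y)[1] = 0
(x ⊛ y)[2] = -2
(x ⊛ y)[3] = 0
(x ⊛ y)[4] = 0

x ⊛ y = [0, 0, -2, 0, 0]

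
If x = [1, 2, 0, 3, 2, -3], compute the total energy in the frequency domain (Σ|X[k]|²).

Parseval: Σ|x[n]|² = (1/N)Σ|X[k]|², so Σ|X[k]|² = N·Σ|x[n]|² = 6·27.0000

Σ|X[k]|² = N·Σ|x[n]|² = 6·27.0000 = 162.0000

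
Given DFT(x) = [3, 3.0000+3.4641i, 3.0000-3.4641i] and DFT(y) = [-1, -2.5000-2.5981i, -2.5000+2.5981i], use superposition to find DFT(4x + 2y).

By linearity: DFT(4x + 2y) = 4·DFT(x) + 2·DFT(y)
= 4·[3, 3.0000+3.4641i, 3.0000-3.4641i] + 2·[-1, -2.5000-2.5981i, -2.5000+2.5981i]

Computing element-wise:
Z[0] = 4·(3) + 2·(-1) = 10
Z[1] = 4·(3.0000+3.4641i) + 2·(-2.5000-2.5981i) = 7.0000+8.6602i
Z[2] = 4·(3.0000-3.4641i) + 2·(-2.5000+2.5981i) = 7.0000-8.6602i

DFT(4x + 2y) = 4·X + 2·Y = [10, 7.0000+8.6602i, 7.0000-8.6602i]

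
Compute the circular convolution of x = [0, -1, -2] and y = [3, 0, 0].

(x ⊛ y)[n] = Σ(m=0 to 2) x[m] · y[(n-m) mod 3]

Computing each output sample:
(x ⊛ y)[0] = 0
(x ⊛ y)[1] = -3
(x ⊛ y)[2] = -6

x ⊛ y = [0, -3, -6]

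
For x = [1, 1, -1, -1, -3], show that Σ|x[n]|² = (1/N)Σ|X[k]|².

Time domain:
Σ|x[n]|² = |1|² + |1|² + |-1|² + |-1|² + |-3|² = 13.0000

Frequency domain:
(1/5)Σ|X[k]|² = (1/5)(|-3|² + |2.0000-3.8042i|² + |2.0000-2.3511i|² + |2.0000+2.3511i|² + |2.0000+3.8042i|²) = (1/5)·65.0000 = 13.0000

Both sides agree, confirming Parseval's theorem.

Σ|x[n]|² = (1/N)Σ|X[k]|² = 13.0000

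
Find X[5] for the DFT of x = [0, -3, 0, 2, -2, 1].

X[5] = Σ(n=0 to 5) x[n] · ω_6^(5n) where ω_6 = e^(-2πi/6)
= (0)·ω_6^0 + (-3)·ω_6^5 + (0)·ω_6^10 + (2)·ω_6^15 + (-2)·ω_6^20 + (1)·ω_6^25

X[5] = -2.0000-1.7321i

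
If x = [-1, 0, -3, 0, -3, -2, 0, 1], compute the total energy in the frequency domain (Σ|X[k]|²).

Parseval: Σ|x[n]|² = (1/N)Σ|X[k]|², so Σ|X[k]|² = N·Σ|x[n]|² = 8·24.0000

Σ|X[k]|² = N·Σ|x[n]|² = 8·24.0000 = 192.0000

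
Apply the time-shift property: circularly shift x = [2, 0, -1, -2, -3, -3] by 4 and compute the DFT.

Time shift by 4: X_shifted[k] = ω_6^(4k) · X[k]
Shifted x = [-1, -2, -3, -3, 2, 0]

DFT(x[n-4]) = [-7, 1.5000+6.0622i, -2.5000-2.5981i, 3, -2.5000+2.5981i, 1.5000-6.0622i]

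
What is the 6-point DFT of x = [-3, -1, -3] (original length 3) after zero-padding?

Original 3-point DFT: [-7, -1.0000-1.7321i, -1.0000+1.7321i]
Zero-padded 6-point DFT provides frequency interpolation.

DFT_6([x, 0, ...]) = [-7, -2.0000+3.4641i, -1.0000-1.7321i, -5, -1.0000+1.7321i, -2.0000-3.4641i]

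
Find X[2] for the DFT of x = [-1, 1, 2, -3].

X[2] = Σ(n=0 to 3) x[n] · ω_4^(2n) where ω_4 = e^(-2πi/4)
= (-1)·ω_4^0 + (1)·ω_4^2 + (2)·ω_4^4 + (-3)·ω_4^6

X[2] = 3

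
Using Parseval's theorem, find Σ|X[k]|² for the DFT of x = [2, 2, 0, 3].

Parseval: Σ|x[n]|² = (1/N)Σ|X[k]|², so Σ|X[k]|² = N·Σ|x[n]|² = 4·17.0000

Σ|X[k]|² = N·Σ|x[n]|² = 4·17.0000 = 68.0000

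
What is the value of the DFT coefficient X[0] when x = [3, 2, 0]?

X[0] = Σ(n=0 to 2) x[n] · ω_3^0 = Σ x[n]
= (3) + (2) + (0)

X[0] = 5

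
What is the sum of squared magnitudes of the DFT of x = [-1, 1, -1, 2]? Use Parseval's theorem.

Parseval: Σ|x[n]|² = (1/N)Σ|X[k]|², so Σ|X[k]|² = N·Σ|x[n]|² = 4·7.0000

Σ|X[k]|² = N·Σ|x[n]|² = 4·7.0000 = 28.0000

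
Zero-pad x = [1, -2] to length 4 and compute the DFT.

Original 2-point DFT: [-1, 3]
Zero-padded 4-point DFT provides frequency interpolation.

DFT_4([x, 0, ...]) = [-1, 1+2i, 3, 1-2i]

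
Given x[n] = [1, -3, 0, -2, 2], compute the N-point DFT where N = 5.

X[k] = Σ(n=0 to 4) x[n] · ω_5^(nk)
where ω_5 = e^(-2πi/5)

Computing each X[k]:
X[0] = -2
X[1] = 2.3090+3.5797i
X[2] = 1.1910+4.8410i
X[3] = 1.1910-4.8410i
X[4] = 2.3090-3.5797i

X = [-2, 2.3090+3.5797i, 1.1910+4.8410i, 1.1910-4.8410i, 2.3090-3.5797i]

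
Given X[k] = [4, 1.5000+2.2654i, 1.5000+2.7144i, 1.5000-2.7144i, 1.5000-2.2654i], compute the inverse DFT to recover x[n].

x[n] = (1/5) Σ(k=0 to 4) X[k] · e^(2πikn/5)

Computing each x[n]:
x[0] = 2
x[1] = -1
x[2] = 1
x[3] = 0
x[4] = 2

x = [2, -1, 1, 0, 2]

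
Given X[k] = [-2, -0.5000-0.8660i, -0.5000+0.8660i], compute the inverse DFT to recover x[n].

x[n] = (1/3) Σ(k=0 to 2) X[k] · e^(2πikn/3)

Computing each x[n]:
x[0] = -1
x[1] = 0
x[2] = -1

x = [-1, 0, -1]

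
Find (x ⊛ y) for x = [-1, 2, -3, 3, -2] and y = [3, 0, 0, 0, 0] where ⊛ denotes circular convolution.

(x ⊛ y)[n] = Σ(m=0 to 4) x[m] · y[(n-m) mod 5]

Computing each output sample:
(x ⊛ y)[0] = -3
(x ⊛ y)[1] = 6
(x ⊛ y)[2] = -9
(x ⊛ y)[3] = 9
(x ⊛ y)[4] = -6

x ⊛ y = [-3, 6, -9, 9, -6]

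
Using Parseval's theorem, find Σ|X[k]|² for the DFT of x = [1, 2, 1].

Parseval: Σ|x[n]|² = (1/N)Σ|X[k]|², so Σ|X[k]|² = N·Σ|x[n]|² = 3·6.0000

Σ|X[k]|² = N·Σ|x[n]|² = 3·6.0000 = 18.0000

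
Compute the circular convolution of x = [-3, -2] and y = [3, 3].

(x ⊛ y)[n] = Σ(m=0 to 1) x[m] · y[(n-m) mod 2]

Computing each output sample:
(x ⊛ y)[0] = -15
(x ⊛ y)[1] = -15

x ⊛ y = [-15, -15]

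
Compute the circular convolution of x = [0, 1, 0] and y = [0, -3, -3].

(x ⊛ y)[n] = Σ(m=0 to 2) x[m] · y[(n-m) mod 3]

Computing each output sample:
(x ⊛ y)[0] = -3
(x ⊛ y)[1] = 0
(x ⊛ y)[2] = -3

x ⊛ y = [-3, 0, -3]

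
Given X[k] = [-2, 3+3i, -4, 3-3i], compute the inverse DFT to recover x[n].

x[n] = (1/4) Σ(k=0 to 3) X[k] · e^(2πikn/4)

Computing each x[n]:
x[0] = 0
x[1] = -1
x[2] = -3
x[3] = 2

x = [0, -1, -3, 2]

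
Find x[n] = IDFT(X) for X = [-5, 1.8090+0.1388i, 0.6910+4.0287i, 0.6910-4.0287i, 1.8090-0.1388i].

x[n] = (1/5) Σ(k=0 to 4) X[k] · e^(2πikn/5)

Computing each x[n]:
x[0] = 0
x[1] = -2
x[2] = 0
x[3] = -3
x[4] = 0

x = [0, -2, 0, -3, 0]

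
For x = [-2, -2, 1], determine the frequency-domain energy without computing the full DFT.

Parseval: Σ|x[n]|² = (1/N)Σ|X[k]|², so Σ|X[k]|² = N·Σ|x[n]|² = 3·9.0000

Σ|X[k]|² = N·Σ|x[n]|² = 3·9.0000 = 27.0000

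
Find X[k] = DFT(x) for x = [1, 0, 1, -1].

X[k] = Σ(n=0 to 3) x[n] · ω_4^(nk)
where ω_4 = e^(-2πi/4)

Computing each X[k]:
X[0] = 1
X[1] = -1i
X[2] = 3
X[3] = 1i

X = [1, -1i, 3, 1i]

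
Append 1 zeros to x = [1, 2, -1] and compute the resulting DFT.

Original 3-point DFT: [2, 0.5000-2.5981i, 0.5000+2.5981i]
Zero-padded 4-point DFT provides frequency interpolation.

DFT_4([x, 0, ...]) = [2, 2-2i, -2, 2+2i]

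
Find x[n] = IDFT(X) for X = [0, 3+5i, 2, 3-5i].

x[n] = (1/4) Σ(k=0 to 3) X[k] · e^(2πikn/4)

Computing each x[n]:
x[0] = 2
x[1] = -3
x[2] = -1
x[3] = 2

x = [2, -3, -1, 2]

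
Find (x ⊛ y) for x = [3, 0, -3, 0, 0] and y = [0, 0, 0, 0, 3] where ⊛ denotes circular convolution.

(x ⊛ y)[n] = Σ(m=0 to 4) x[m] · y[(n-m) mod 5]

Computing each output sample:
(x ⊛ y)[0] = 0
(x ⊛ y)[1] = -9
(x ⊛ y)[2] = 0
(x ⊛ y)[3] = 0
(x ⊛ y)[4] = 9

x ⊛ y = [0, -9, 0, 0, 9]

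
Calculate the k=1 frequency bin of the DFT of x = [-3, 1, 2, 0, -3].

X[1] = Σ(n=0 to 4) x[n] · ω_5^(1n) where ω_5 = e^(-2πi/5)
= (-3)·ω_5^0 + (1)·ω_5^1 + (2)·ω_5^2 + (0)·ω_5^3 + (-3)·ω_5^4

X[1] = -5.2361-4.9798i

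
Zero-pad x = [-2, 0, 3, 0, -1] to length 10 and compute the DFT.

Original 5-point DFT: [0, -4.7361-2.7144i, -0.2639+2.2654i, -0.2639-2.2654i, -4.7361+2.7144i]
Zero-padded 10-point DFT provides frequency interpolation.

DFT_10([x, 0, ...]) = [0, -0.2639-2.2654i, -4.7361-2.7144i, -4.7361+2.7144i, -0.2639+2.2654i, 0, -0.2639-2.2654i, -4.7361-2.7144i, -4.7361+2.7144i, -0.2639+2.2654i]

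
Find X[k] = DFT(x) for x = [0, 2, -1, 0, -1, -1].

X[k] = Σ(n=0 to 5) x[n] · ω_6^(nk)
where ω_6 = e^(-2πi/6)

Computing each X[k]:
X[0] = -1
X[1] = 1.5000-2.5981i
X[2] = 0.5000-2.5981i
X[3] = -3
X[4] = 0.5000+2.5981i
X[5] = 1.5000+2.5981i

X = [-1, 1.5000-2.5981i, 0.5000-2.5981i, -3, 0.5000+2.5981i, 1.5000+2.5981i]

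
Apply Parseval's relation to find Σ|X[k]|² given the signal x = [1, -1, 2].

Parseval: Σ|x[n]|² = (1/N)Σ|X[k]|², so Σ|X[k]|² = N·Σ|x[n]|² = 3·6.0000

Σ|X[k]|² = N·Σ|x[n]|² = 3·6.0000 = 18.0000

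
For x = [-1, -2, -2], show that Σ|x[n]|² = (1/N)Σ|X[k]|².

Time domain:
Σ|x[n]|² = |-1|² + |-2|² + |-2|² = 9.0000

Frequency domain:
(1/3)Σ|X[k]|² = (1/3)(|-5|² + |1|² + |1|²) = (1/3)·27.0000 = 9.0000

Both sides agree, confirming Parseval's theorem.

Σ|x[n]|² = (1/N)Σ|X[k]|² = 9.0000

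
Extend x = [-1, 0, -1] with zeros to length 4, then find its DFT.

Original 3-point DFT: [-2, -0.5000-0.8660i, -0.5000+0.8660i]
Zero-padded 4-point DFT provides frequency interpolation.

DFT_4([x, 0, ...]) = [-2, 0, -2, 0]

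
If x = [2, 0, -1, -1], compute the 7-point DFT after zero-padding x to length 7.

Original 4-point DFT: [0, 3-1i, 2, 3+1i]
Zero-padded 7-point DFT provides frequency interpolation.

DFT_7([x, 0, ...]) = [0, 3.1235+1.4088i, 2.2775-1.2157i, 1.5990+0.1931i, 1.5990-0.1931i, 2.2775+1.2157i, 3.1235-1.4088i]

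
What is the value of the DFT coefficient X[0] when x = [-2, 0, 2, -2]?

X[0] = Σ(n=0 to 3) x[n] · ω_4^0 = Σ x[n]
= (-2) + (0) + (2) + (-2)

X[0] = -2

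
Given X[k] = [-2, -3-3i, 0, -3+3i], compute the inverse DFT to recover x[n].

x[n] = (1/4) Σ(k=0 to 3) X[k] · e^(2πikn/4)

Computing each x[n]:
x[0] = -2
x[1] = 1
x[2] = 1
x[3] = -2

x = [-2, 1, 1, -2]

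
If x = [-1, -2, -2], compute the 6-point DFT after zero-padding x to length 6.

Original 3-point DFT: [-5, 1, 1]
Zero-padded 6-point DFT provides frequency interpolation.

DFT_6([x, 0, ...]) = [-5, -1.0000+3.4641i, 1, -1, 1, -1.0000-3.4641i]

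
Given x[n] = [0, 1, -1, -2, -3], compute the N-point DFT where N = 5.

X[k] = Σ(n=0 to 4) x[n] · ω_5^(nk)
where ω_5 = e^(-2πi/5)

Computing each X[k]:
X[0] = -5
X[1] = 1.8090-4.3920i
X[2] = 0.6910-1.4001i
X[3] = 0.6910+1.4001i
X[4] = 1.8090+4.3920i

X = [-5, 1.8090-4.3920i, 0.6910-1.4001i, 0.6910+1.4001i, 1.8090+4.3920i]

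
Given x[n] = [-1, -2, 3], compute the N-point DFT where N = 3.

X[k] = Σ(n=0 to 2) x[n] · ω_3^(nk)
where ω_3 = e^(-2πi/3)

Computing each X[k]:
X[0] = 0
X[1] = -1.5000+4.3301i
X[2] = -1.5000-4.3301i

X = [0, -1.5000+4.3301i, -1.5000-4.3301i]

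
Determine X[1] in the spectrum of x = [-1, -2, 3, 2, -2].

X[1] = Σ(n=0 to 4) x[n] · ω_5^(1n) where ω_5 = e^(-2πi/5)
= (-1)·ω_5^0 + (-2)·ω_5^1 + (3)·ω_5^2 + (2)·ω_5^3 + (-2)·ω_5^4

X[1] = -6.2812-0.5878i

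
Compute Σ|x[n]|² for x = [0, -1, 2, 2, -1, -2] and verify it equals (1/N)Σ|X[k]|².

Time domain:
Σ|x[n]|² = |0|² + |-1|² + |2|² + |2|² + |-1|² + |-2|² = 14.0000

Frequency domain:
(1/6)Σ|X[k]|² = (1/6)(|0|² + |-4.0000-3.4641i|² + |3.0000+1.7321i|² + |2|² + |3.0000-1.7321i|² + |-4.0000+3.4641i|²) = (1/6)·84.0000 = 14.0000

Both sides agree, confirming Parseval's theorem.

Σ|x[n]|² = (1/N)Σ|X[k]|² = 14.0000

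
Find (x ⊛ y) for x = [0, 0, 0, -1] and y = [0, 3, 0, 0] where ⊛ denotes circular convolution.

(x ⊛ y)[n] = Σ(m=0 to 3) x[m] · y[(n-m) mod 4]

Computing each output sample:
(x ⊛ y)[0] = -3
(x ⊛ y)[1] = 0
(x ⊛ y)[2] = 0
(x ⊛ y)[3] = 0

x ⊛ y = [-3, 0, 0, 0]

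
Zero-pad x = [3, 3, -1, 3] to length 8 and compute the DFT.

Original 4-point DFT: [8, 4, -4, 4]
Zero-padded 8-point DFT provides frequency interpolation.

DFT_8([x, 0, ...]) = [8, 3.0000-3.2426i, 4, 3.0000-5.2426i, -4, 3.0000+5.2426i, 4, 3.0000+3.2426i]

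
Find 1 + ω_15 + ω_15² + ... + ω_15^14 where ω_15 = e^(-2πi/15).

Sum of all nth roots of unity equals 0 for n > 1 (geometric series with r ≠ 1).

0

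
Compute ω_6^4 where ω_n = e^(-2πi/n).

ω_6^4 = e^(-2πi·4/6)
= cos(-2π·4/6) + i·sin(-2π·4/6)
= cos(-8π/6) + i·sin(-8π/6)

ω_6^4 = cos(-8π/6) + i·sin(-8π/6) = -0.5000+0.8660i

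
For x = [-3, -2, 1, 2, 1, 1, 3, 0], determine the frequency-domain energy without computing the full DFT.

Parseval: Σ|x[n]|² = (1/N)Σ|X[k]|², so Σ|X[k]|² = N·Σ|x[n]|² = 8·29.0000

Σ|X[k]|² = N·Σ|x[n]|² = 8·29.0000 = 232.0000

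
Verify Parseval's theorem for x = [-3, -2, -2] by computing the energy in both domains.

Time domain:
Σ|x[n]|² = |-3|² + |-2|² + |-2|² = 17.0000

Frequency domain:
(1/3)Σ|X[k]|² = (1/3)(|-7|² + |-1|² + |-1|²) = (1/3)·51.0000 = 17.0000

Both sides agree, confirming Parseval's theorem.

Σ|x[n]|² = (1/N)Σ|X[k]|² = 17.0000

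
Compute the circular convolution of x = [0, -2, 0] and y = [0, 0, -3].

(x ⊛ y)[n] = Σ(m=0 to 2) x[m] · y[(n-m) mod 3]

Computing each output sample:
(x ⊛ y)[0] = 6
(x ⊛ y)[1] = 0
(x ⊛ y)[2] = 0

x ⊛ y = [6, 0, 0]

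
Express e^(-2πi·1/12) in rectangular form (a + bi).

ω_12^1 = e^(-2πi·1/12)
= cos(-2π·1/12) + i·sin(-2π·1/12)
= cos(-2π/12) + i·sin(-2π/12)

ω_12^1 = cos(-2π/12) + i·sin(-2π/12) = 0.8660-0.5000i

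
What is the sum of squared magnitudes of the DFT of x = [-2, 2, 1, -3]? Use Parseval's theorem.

Parseval: Σ|x[n]|² = (1/N)Σ|X[k]|², so Σ|X[k]|² = N·Σ|x[n]|² = 4·18.0000

Σ|X[k]|² = N·Σ|x[n]|² = 4·18.0000 = 72.0000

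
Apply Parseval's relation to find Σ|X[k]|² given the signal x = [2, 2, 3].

Parseval: Σ|x[n]|² = (1/N)Σ|X[k]|², so Σ|X[k]|² = N·Σ|x[n]|² = 3·17.0000

Σ|X[k]|² = N·Σ|x[n]|² = 3·17.0000 = 51.0000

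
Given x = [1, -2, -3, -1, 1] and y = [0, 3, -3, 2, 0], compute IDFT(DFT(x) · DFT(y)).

(x ⊛ y)[n] = Σ(m=0 to 4) x[m] · y[(n-m) mod 5]

Computing each output sample:
(x ⊛ y)[0] = 0
(x ⊛ y)[1] = -2
(x ⊛ y)[2] = -7
(x ⊛ y)[3] = -1
(x ⊛ y)[4] = 2

x ⊛ y = [0, -2, -7, -1, 2]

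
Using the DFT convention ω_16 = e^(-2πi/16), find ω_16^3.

ω_16^3 = e^(-2πi·3/16)
= cos(-2π·3/16) + i·sin(-2π·3/16)
= cos(-6π/16) + i·sin(-6π/16)

ω_16^3 = cos(-6π/16) + i·sin(-6π/16) = 0.3827-0.9239i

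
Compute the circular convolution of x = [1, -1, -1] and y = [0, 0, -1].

(x ⊛ y)[n] = Σ(m=0 to 2) x[m] · y[(n-m) mod 3]

Computing each output sample:
(x ⊛ y)[0] = 1
(x ⊛ y)[1] = 1
(x ⊛ y)[2] = -1

x ⊛ y = [1, 1, -1]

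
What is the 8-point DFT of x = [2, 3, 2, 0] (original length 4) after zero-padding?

Original 4-point DFT: [7, -3i, 1, 3i]
Zero-padded 8-point DFT provides frequency interpolation.

DFT_8([x, 0, ...]) = [7, 4.1213-4.1213i, -3i, -0.1213-0.1213i, 1, -0.1213+0.1213i, 3i, 4.1213+4.1213i]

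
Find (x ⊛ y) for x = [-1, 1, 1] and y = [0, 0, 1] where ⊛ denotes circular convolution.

(x ⊛ y)[n] = Σ(m=0 to 2) x[m] · y[(n-m) mod 3]

Computing each output sample:
(x ⊛ y)[0] = 1
(x ⊛ y)[1] = 1
(x ⊛ y)[2] = -1

x ⊛ y = [1, 1, -1]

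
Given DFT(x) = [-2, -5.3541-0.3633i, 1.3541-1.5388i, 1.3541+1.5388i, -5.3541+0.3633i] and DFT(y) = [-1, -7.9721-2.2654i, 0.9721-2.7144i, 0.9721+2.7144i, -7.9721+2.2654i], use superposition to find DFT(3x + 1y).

By linearity: DFT(3x + 1y) = 3·DFT(x) + 1·DFT(y)
= 3·[-2, -5.3541-0.3633i, 1.3541-1.5388i, 1.3541+1.5388i, -5.3541+0.3633i] + 1·[-1, -7.9721-2.2654i, 0.9721-2.7144i, 0.9721+2.7144i, -7.9721+2.2654i]

Computing element-wise:
Z[0] = 3·(-2) + 1·(-1) = -7
Z[1] = 3·(-5.3541-0.3633i) + 1·(-7.9721-2.2654i) = -24.0344-3.3553i
Z[2] = 3·(1.3541-1.5388i) + 1·(0.9721-2.7144i) = 5.0344-7.3308i
Z[3] = 3·(1.3541+1.5388i) + 1·(0.9721+2.7144i) = 5.0344+7.3308i
Z[4] = 3·(-5.3541+0.3633i) + 1·(-7.9721+2.2654i) = -24.0344+3.3553i

DFT(3x + 1y) = 3·X + 1·Y = [-7, -24.0344-3.3553i, 5.0344-7.3308i, 5.0344+7.3308i, -24.0344+3.3553i]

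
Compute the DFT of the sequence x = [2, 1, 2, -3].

X[k] = Σ(n=0 to 3) x[n] · ω_4^(nk)
where ω_4 = e^(-2πi/4)

Computing each X[k]:
X[0] = 2
X[1] = -4i
X[2] = 6
X[3] = 4i

X = [2, -4i, 6, 4i]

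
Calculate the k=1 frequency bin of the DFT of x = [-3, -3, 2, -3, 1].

X[1] = Σ(n=0 to 4) x[n] · ω_5^(1n) where ω_5 = e^(-2πi/5)
= (-3)·ω_5^0 + (-3)·ω_5^1 + (2)·ω_5^2 + (-3)·ω_5^3 + (1)·ω_5^4

X[1] = -2.8090+0.8653i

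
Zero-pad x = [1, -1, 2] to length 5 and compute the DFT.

Original 3-point DFT: [2, 0.5000+2.5981i, 0.5000-2.5981i]
Zero-padded 5-point DFT provides frequency interpolation.

DFT_5([x, 0, ...]) = [2, -0.9271-0.2245i, 2.4271+2.4899i, 2.4271-2.4899i, -0.9271+0.2245i]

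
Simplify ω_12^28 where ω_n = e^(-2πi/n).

Since ω_12^12 = 1, powers reduce modulo 12.
28 mod 12 = 4
So ω_12^28 = ω_12^4 = e^(-2πi·4/12)

ω_12^28 = ω_12^4 = -0.5000-0.8660i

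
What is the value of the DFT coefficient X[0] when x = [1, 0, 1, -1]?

X[0] = Σ(n=0 to 3) x[n] · ω_4^0 = Σ x[n]
= (1) + (0) + (1) + (-1)

X[0] = 1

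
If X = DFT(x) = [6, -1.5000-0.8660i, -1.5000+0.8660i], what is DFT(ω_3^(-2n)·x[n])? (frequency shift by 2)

Modulation property: DFT(ω_3^(-2n)·x[n]) = X[(k-2) mod 3], so circularly shift X by 2 positions.

X[k-2] = [-1.5000-0.8660i, -1.5000+0.8660i, 6]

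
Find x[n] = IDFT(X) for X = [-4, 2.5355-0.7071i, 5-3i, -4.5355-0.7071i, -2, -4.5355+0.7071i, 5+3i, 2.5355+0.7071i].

x[n] = (1/8) Σ(k=0 to 7) X[k] · e^(2πikn/8)

Computing each x[n]:
x[0] = 0
x[1] = 2
x[2] = -2
x[3] = -2
x[4] = 1
x[5] = -1
x[6] = -2
x[7] = 0

x = [0, 2, -2, -2, 1, -1, -2, 0]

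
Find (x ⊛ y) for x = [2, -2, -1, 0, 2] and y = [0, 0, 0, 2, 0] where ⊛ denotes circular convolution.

(x ⊛ y)[n] = Σ(m=0 to 4) x[m] · y[(n-m) mod 5]

Computing each output sample:
(x ⊛ y)[0] = -2
(x ⊛ y)[1] = 0
(x ⊛ y)[2] = 4
(x ⊛ y)[3] = 4
(x ⊛ y)[4] = -4

x ⊛ y = [-2, 0, 4, 4, -4]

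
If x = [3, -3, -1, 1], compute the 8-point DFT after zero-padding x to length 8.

Original 4-point DFT: [0, 4+4i, 4, 4-4i]
Zero-padded 8-point DFT provides frequency interpolation.

DFT_8([x, 0, ...]) = [0, 0.1716+2.4142i, 4+4i, 5.8284+0.4142i, 4, 5.8284-0.4142i, 4-4i, 0.1716-2.4142i]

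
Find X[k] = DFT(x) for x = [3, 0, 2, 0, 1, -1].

X[k] = Σ(n=0 to 5) x[n] · ω_6^(nk)
where ω_6 = e^(-2πi/6)

Computing each X[k]:
X[0] = 5
X[1] = 1.0000-1.7321i
X[2] = 2
X[3] = 7
X[4] = 2
X[5] = 1.0000+1.7321i

X = [5, 1.0000-1.7321i, 2, 7, 2, 1.0000+1.7321i]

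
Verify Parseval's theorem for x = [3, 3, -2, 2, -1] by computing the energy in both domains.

Time domain:
Σ|x[n]|² = |3|² + |3|² + |-2|² + |2|² + |-1|² = 27.0000

Frequency domain:
(1/5)Σ|X[k]|² = (1/5)(|5|² + |3.6180-1.4531i|² + |1.3820-6.1554i|² + |1.3820+6.1554i|² + |3.6180+1.4531i|²) = (1/5)·135.0000 = 27.0000

Both sides agree, confirming Parseval's theorem.

Σ|x[n]|² = (1/N)Σ|X[k]|² = 27.0000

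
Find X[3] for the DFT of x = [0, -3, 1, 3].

X[3] = Σ(n=0 to 3) x[n] · ω_4^(3n) where ω_4 = e^(-2πi/4)
= (0)·ω_4^0 + (-3)·ω_4^3 + (1)·ω_4^6 + (3)·ω_4^9

X[3] = -1-6i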